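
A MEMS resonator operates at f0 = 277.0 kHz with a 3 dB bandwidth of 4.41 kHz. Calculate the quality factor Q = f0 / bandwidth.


Step 1: Q = f0 / bandwidth
Step 2: Q = 277.0 / 4.41
Q = 62.8


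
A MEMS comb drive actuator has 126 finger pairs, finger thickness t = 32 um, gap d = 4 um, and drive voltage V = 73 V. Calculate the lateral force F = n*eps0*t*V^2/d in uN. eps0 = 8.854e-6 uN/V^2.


Step 1: Parameters: n=126, eps0=8.854e-6 uN/V^2, t=32 um, V=73 V, d=4 um
Step 2: V^2 = 5329
Step 3: F = 126 * 8.854e-6 * 32 * 5329 / 4
F = 47.56 uN


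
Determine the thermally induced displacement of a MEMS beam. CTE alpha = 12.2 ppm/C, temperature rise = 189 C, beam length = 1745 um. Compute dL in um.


Step 1: Convert CTE: alpha = 12.2 ppm/C = 12.2e-6 /C
Step 2: dL = 12.2e-6 * 189 * 1745
dL = 4.0236 um


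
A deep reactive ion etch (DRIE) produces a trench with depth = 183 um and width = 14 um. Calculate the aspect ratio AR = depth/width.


Step 1: AR = depth / width
Step 2: AR = 183 / 14
AR = 13.1


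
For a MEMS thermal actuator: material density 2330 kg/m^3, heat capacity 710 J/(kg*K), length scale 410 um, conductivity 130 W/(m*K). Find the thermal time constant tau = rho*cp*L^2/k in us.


Step 1: Convert L to m: L = 410e-6 m
Step 2: L^2 = (410e-6)^2 = 1.681e-07 m^2
Step 3: tau = 2330 * 710 * 1.681e-07 / 130 = 2.13913715e-03 s
Step 4: Convert to microseconds (multiply by 1e6).
tau = 2139.137 us


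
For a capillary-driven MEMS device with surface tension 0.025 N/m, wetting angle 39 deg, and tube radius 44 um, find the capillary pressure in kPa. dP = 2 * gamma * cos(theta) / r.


Step 1: cos(39 deg) = 0.7771
Step 2: Convert r to m: r = 44e-6 m
Step 3: dP = 2 * 0.025 * 0.7771 / 44e-6 = 883.1 Pa
Step 4: Convert Pa to kPa (divide by 1000).
dP = 0.88 kPa


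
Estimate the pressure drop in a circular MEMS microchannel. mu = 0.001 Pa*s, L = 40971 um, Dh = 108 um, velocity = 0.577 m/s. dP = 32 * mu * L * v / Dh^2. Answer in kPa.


Step 1: Convert to SI: L = 40971e-6 m, Dh = 108e-6 m
Step 2: dP = 32 * 0.001 * 40971e-6 * 0.577 / (108e-6)^2
Step 3: dP = 64856.70 Pa
Step 4: Convert to kPa: dP = 64.86 kPa


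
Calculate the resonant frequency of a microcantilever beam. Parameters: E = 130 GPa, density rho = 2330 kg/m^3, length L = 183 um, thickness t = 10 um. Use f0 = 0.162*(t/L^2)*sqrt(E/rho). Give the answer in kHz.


Step 1: Convert units to SI.
t_SI = 10e-6 m, L_SI = 183e-6 m
Step 2: Calculate sqrt(E/rho).
sqrt(130e9 / 2330) = 7469.54 m/s
Step 3: Compute f0.
f0 = 0.162 * 10e-6 / (183e-6)^2 * 7469.54 = 361332.2 Hz = 361.33 kHz


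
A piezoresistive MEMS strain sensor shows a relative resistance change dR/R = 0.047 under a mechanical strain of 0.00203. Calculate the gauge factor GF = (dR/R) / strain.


Step 1: Identify values.
dR/R = 0.047, strain = 0.00203
Step 2: GF = (dR/R) / strain = 0.047 / 0.00203
GF = 23.2


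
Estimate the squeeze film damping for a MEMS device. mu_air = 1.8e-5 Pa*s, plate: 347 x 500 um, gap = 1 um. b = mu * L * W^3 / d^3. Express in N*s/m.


Step 1: Convert to SI.
L = 347e-6 m, W = 500e-6 m, d = 1e-6 m
Step 2: W^3 = (500e-6)^3 = 1.25e-10 m^3
Step 3: d^3 = (1e-6)^3 = 1.00e-18 m^3
Step 4: b = 1.8e-5 * 347e-6 * 1.25e-10 / 1.00e-18
b = 7.81e-01 N*s/m


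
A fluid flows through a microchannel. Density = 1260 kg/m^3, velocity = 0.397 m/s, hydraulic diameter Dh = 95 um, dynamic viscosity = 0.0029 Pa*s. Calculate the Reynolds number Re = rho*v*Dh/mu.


Step 1: Convert Dh to meters: Dh = 95e-6 m
Step 2: Re = rho * v * Dh / mu
Re = 1260 * 0.397 * 95e-6 / 0.0029
Re = 16.387


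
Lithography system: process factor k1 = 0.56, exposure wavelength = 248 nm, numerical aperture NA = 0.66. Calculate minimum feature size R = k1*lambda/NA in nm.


Step 1: Identify values: k1 = 0.56, lambda = 248 nm, NA = 0.66
Step 2: R = k1 * lambda / NA
R = 0.56 * 248 / 0.66
R = 210.4 nm


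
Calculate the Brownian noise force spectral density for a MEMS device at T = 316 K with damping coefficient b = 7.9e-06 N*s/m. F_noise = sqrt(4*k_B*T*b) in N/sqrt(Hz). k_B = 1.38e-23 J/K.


Step 1: Compute 4 * k_B * T * b
= 4 * 1.38e-23 * 316 * 7.9e-06
= 1.3780e-25 N^2/Hz
Step 2: F_noise = sqrt(1.3780e-25)
F_noise = 3.71e-13 N/sqrt(Hz)


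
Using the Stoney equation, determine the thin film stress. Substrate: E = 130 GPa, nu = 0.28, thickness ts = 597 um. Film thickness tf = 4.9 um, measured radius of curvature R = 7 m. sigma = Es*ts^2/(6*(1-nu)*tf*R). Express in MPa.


Step 1: Compute numerator: Es * ts^2 = 130 * 597^2 = 46333170 (GPa*um^2)
Step 2: Compute denominator (R in um): 6*(1-nu)*tf*R = 6*0.72*4.9*7e6 = 148176000.0 (um^2)
Step 3: sigma (GPa) = 46333170 / 148176000.0 = 3.1269e-01 GPa
Step 4: Convert to MPa (x1000): sigma = 312.7 MPa


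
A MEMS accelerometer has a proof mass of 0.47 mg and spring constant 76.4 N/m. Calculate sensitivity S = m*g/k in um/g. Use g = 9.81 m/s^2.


Step 1: Convert mass: m = 0.47 mg = 4.70e-07 kg
Step 2: S = m * g / k = 4.70e-07 * 9.81 / 76.4
Step 3: S = 6.03e-08 m/g
Step 4: Convert to um/g: S = 0.06 um/g


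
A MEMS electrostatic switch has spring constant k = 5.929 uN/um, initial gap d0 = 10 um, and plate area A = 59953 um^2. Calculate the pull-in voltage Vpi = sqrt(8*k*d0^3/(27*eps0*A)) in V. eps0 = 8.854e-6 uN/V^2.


Step 1: Compute numerator: 8 * k * d0^3 = 8 * 5.929 * 10^3 = 47432.0
Step 2: Compute denominator: 27 * eps0 * A = 27 * 8.854e-6 * 59953 = 14.332244
Step 3: Vpi = sqrt(47432.0 / 14.332244)
Vpi = 57.53 V


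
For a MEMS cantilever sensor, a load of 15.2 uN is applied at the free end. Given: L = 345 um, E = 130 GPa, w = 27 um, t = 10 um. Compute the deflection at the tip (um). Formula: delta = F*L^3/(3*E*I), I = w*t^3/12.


Step 1: Calculate the second moment of area.
I = w * t^3 / 12 = 27 * 10^3 / 12 = 2250.0 um^4
Step 2: Convert E to consistent units (1 GPa = 1000 uN/um^2).
E = 130 GPa = 130000 uN/um^2
Step 3: Calculate tip deflection.
delta = F * L^3 / (3 * E * I)
delta = 15.2 * 345^3 / (3 * 130000 * 2250.0)
delta = 0.7113 um


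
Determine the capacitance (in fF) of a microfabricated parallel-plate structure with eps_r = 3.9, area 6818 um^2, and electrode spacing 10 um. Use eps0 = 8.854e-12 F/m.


Step 1: Convert area to m^2: A = 6818e-12 m^2
Step 2: Convert gap to m: d = 10e-6 m
Step 3: C = eps0 * eps_r * A / d
C = 8.854e-12 * 3.9 * 6818e-12 / 10e-6
Step 4: Convert to fF (multiply by 1e15).
C = 23.54 fF


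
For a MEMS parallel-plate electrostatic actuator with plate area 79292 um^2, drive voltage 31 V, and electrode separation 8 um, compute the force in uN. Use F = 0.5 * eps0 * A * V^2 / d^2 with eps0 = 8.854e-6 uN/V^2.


Step 1: Identify parameters.
eps0 = 8.854e-6 uN/V^2, A = 79292 um^2, V = 31 V, d = 8 um
Step 2: Compute V^2 = 31^2 = 961
Step 3: Compute d^2 = 8^2 = 64
Step 4: F = 0.5 * 8.854e-6 * 79292 * 961 / 64
F = 5.271 uN


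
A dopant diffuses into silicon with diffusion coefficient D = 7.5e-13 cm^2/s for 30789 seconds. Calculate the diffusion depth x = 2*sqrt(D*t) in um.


Step 1: Compute D*t = 7.5e-13 * 30789 = 2.309175e-08 cm^2
Step 2: sqrt(D*t) = 1.5196e-04 cm
Step 3: x = 2 * 1.5196e-04 cm = 3.0392e-04 cm
Step 4: Convert to um (1 cm = 1e4 um): x = 3.039 um


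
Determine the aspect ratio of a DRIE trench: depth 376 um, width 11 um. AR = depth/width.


Step 1: AR = depth / width
Step 2: AR = 376 / 11
AR = 34.2


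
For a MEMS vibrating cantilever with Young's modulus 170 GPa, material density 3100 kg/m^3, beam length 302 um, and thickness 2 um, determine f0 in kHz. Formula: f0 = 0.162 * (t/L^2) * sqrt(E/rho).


Step 1: Convert units to SI.
t_SI = 2e-6 m, L_SI = 302e-6 m
Step 2: Calculate sqrt(E/rho).
sqrt(170e9 / 3100) = 7405.32 m/s
Step 3: Compute f0.
f0 = 0.162 * 2e-6 / (302e-6)^2 * 7405.32 = 26307.2 Hz = 26.31 kHz


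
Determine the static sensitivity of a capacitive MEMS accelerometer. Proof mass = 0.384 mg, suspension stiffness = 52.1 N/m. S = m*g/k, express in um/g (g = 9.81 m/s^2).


Step 1: Convert mass: m = 0.384 mg = 3.84e-07 kg
Step 2: S = m * g / k = 3.84e-07 * 9.81 / 52.1
Step 3: S = 7.23e-08 m/g
Step 4: Convert to um/g: S = 0.072 um/g


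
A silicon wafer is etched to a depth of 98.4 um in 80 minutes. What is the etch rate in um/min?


Step 1: Etch rate = depth / time
Step 2: rate = 98.4 / 80
rate = 1.23 um/min


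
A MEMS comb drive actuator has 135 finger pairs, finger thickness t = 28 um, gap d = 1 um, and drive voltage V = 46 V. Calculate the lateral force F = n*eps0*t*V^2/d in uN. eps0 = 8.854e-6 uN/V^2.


Step 1: Parameters: n=135, eps0=8.854e-6 uN/V^2, t=28 um, V=46 V, d=1 um
Step 2: V^2 = 2116
Step 3: F = 135 * 8.854e-6 * 28 * 2116 / 1
F = 70.819 uN


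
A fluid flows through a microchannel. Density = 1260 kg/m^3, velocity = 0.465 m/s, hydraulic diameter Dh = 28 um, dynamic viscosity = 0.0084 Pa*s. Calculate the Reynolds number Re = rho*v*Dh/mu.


Step 1: Convert Dh to meters: Dh = 28e-6 m
Step 2: Re = rho * v * Dh / mu
Re = 1260 * 0.465 * 28e-6 / 0.0084
Re = 1.953


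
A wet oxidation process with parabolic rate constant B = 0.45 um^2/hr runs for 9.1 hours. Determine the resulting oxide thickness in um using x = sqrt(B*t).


Step 1: Compute B*t = 0.45 * 9.1 = 4.095
Step 2: x = sqrt(4.095)
x = 2.024 um


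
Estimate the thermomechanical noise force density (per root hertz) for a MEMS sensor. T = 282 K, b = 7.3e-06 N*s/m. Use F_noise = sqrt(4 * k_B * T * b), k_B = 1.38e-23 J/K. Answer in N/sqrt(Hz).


Step 1: Compute 4 * k_B * T * b
= 4 * 1.38e-23 * 282 * 7.3e-06
= 1.1363e-25 N^2/Hz
Step 2: F_noise = sqrt(1.1363e-25)
F_noise = 3.37e-13 N/sqrt(Hz)


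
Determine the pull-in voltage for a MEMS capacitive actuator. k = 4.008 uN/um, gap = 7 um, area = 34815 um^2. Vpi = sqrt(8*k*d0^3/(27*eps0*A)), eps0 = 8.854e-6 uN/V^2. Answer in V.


Step 1: Compute numerator: 8 * k * d0^3 = 8 * 4.008 * 7^3 = 10997.952
Step 2: Compute denominator: 27 * eps0 * A = 27 * 8.854e-6 * 34815 = 8.322804
Step 3: Vpi = sqrt(10997.952 / 8.322804)
Vpi = 36.35 V


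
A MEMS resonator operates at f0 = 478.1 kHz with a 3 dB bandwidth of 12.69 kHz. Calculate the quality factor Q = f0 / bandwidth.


Step 1: Q = f0 / bandwidth
Step 2: Q = 478.1 / 12.69
Q = 37.7


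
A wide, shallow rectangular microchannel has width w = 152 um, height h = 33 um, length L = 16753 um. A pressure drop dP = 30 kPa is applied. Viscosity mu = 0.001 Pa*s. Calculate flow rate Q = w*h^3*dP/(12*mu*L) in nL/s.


Step 1: Convert all dimensions to SI (meters).
w = 152e-6 m, h = 33e-6 m, L = 16753e-6 m, dP = 30e3 Pa
Step 2: Q = w * h^3 * dP / (12 * mu * L)
Q = 152e-6 * (33e-6)^3 * 30e3 / (12 * 0.001 * 16753e-6) = 8.1514117e-10 m^3/s
Step 3: Convert Q from m^3/s to nL/s (1 m^3 = 1e12 nL, so multiply by 1e12).
Q = 815.141 nL/s


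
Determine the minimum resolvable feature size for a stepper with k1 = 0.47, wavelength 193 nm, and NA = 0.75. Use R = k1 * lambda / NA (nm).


Step 1: Identify values: k1 = 0.47, lambda = 193 nm, NA = 0.75
Step 2: R = k1 * lambda / NA
R = 0.47 * 193 / 0.75
R = 120.9 nm


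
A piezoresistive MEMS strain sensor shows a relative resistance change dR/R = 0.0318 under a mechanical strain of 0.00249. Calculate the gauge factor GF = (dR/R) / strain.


Step 1: Identify values.
dR/R = 0.0318, strain = 0.00249
Step 2: GF = (dR/R) / strain = 0.0318 / 0.00249
GF = 12.8


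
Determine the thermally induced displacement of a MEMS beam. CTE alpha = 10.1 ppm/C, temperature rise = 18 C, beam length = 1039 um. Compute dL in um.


Step 1: Convert CTE: alpha = 10.1 ppm/C = 10.1e-6 /C
Step 2: dL = 10.1e-6 * 18 * 1039
dL = 0.1889 um


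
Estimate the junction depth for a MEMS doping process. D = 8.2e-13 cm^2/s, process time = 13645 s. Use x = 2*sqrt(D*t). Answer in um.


Step 1: Compute D*t = 8.2e-13 * 13645 = 1.11889e-08 cm^2
Step 2: sqrt(D*t) = 1.05778e-04 cm
Step 3: x = 2 * 1.05778e-04 cm = 2.11556e-04 cm
Step 4: Convert to um (1 cm = 1e4 um): x = 2.116 um


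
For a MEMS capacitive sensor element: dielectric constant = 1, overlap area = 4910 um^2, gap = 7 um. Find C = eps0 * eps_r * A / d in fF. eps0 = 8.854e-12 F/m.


Step 1: Convert area to m^2: A = 4910e-12 m^2
Step 2: Convert gap to m: d = 7e-6 m
Step 3: C = eps0 * eps_r * A / d
C = 8.854e-12 * 1 * 4910e-12 / 7e-6
Step 4: Convert to fF (multiply by 1e15).
C = 6.21 fF


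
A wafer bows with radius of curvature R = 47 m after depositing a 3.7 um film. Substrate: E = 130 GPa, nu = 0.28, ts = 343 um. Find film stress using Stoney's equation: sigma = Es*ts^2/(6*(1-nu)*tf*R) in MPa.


Step 1: Compute numerator: Es * ts^2 = 130 * 343^2 = 15294370 (GPa*um^2)
Step 2: Compute denominator (R in um): 6*(1-nu)*tf*R = 6*0.72*3.7*47e6 = 751248000.0 (um^2)
Step 3: sigma (GPa) = 15294370 / 751248000.0 = 2.0359e-02 GPa
Step 4: Convert to MPa (x1000): sigma = 20.4 MPa


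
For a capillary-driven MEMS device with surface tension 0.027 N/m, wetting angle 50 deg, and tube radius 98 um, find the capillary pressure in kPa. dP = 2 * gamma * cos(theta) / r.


Step 1: cos(50 deg) = 0.6428
Step 2: Convert r to m: r = 98e-6 m
Step 3: dP = 2 * 0.027 * 0.6428 / 98e-6 = 354.2 Pa
Step 4: Convert Pa to kPa (divide by 1000).
dP = 0.35 kPa


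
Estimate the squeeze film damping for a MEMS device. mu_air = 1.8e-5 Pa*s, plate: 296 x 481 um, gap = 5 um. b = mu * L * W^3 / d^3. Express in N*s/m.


Step 1: Convert to SI.
L = 296e-6 m, W = 481e-6 m, d = 5e-6 m
Step 2: W^3 = (481e-6)^3 = 1.11e-10 m^3
Step 3: d^3 = (5e-6)^3 = 1.25e-16 m^3
Step 4: b = 1.8e-5 * 296e-6 * 1.11e-10 / 1.25e-16
b = 4.74e-03 N*s/m


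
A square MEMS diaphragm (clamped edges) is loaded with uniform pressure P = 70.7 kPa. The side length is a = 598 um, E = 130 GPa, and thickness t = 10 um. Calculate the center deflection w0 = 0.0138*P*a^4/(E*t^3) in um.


Step 1: Convert pressure to compatible units (E is in GPa, so P in GPa).
P = 70.7 kPa = 70.7e-6 GPa
Step 2: Compute numerator: 0.0138 * P * a^4.
a^4 = 598^4 = 127880620816
numerator = 0.0138 * 70.7e-6 * 127880620816 = 1.24768e+05
Step 3: Compute denominator: E * t^3 = 130 * 10^3 = 130000
Step 4: w0 = numerator / denominator = 1.24768e+05 / 130000 = 0.9598 um


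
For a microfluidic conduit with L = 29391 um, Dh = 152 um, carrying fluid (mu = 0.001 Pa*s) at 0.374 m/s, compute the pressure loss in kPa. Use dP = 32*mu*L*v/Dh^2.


Step 1: Convert to SI: L = 29391e-6 m, Dh = 152e-6 m
Step 2: dP = 32 * 0.001 * 29391e-6 * 0.374 / (152e-6)^2
Step 3: dP = 15224.70 Pa
Step 4: Convert to kPa: dP = 15.22 kPa


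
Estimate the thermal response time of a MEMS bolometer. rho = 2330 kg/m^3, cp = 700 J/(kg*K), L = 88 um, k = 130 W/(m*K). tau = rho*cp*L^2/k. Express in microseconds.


Step 1: Convert L to m: L = 88e-6 m
Step 2: L^2 = (88e-6)^2 = 7.744e-09 m^2
Step 3: tau = 2330 * 700 * 7.744e-09 / 130 = 9.715742e-05 s
Step 4: Convert to microseconds (multiply by 1e6).
tau = 97.157 us


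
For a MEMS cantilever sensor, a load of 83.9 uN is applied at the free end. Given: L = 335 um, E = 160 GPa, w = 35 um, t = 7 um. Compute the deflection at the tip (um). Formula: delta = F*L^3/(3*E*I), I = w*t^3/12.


Step 1: Calculate the second moment of area.
I = w * t^3 / 12 = 35 * 7^3 / 12 = 1000.4167 um^4
Step 2: Convert E to consistent units (1 GPa = 1000 uN/um^2).
E = 160 GPa = 160000 uN/um^2
Step 3: Calculate tip deflection.
delta = F * L^3 / (3 * E * I)
delta = 83.9 * 335^3 / (3 * 160000 * 1000.4167)
delta = 6.5686 um


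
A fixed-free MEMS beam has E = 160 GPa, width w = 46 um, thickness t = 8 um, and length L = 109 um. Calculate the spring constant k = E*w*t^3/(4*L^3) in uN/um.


Step 1: Convert E to consistent units (1 GPa = 1000 uN/um^2).
E = 160 GPa = 160000 uN/um^2
Step 2: Compute t^3 = 8^3 = 512
Step 3: Compute L^3 = 109^3 = 1295029
Step 4: k = 160000 * 46 * 512 / (4 * 1295029)
k = 727.4586 uN/um


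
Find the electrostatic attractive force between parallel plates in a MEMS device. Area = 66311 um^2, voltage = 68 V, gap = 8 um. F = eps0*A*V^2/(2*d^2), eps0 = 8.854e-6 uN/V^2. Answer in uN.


Step 1: Identify parameters.
eps0 = 8.854e-6 uN/V^2, A = 66311 um^2, V = 68 V, d = 8 um
Step 2: Compute V^2 = 68^2 = 4624
Step 3: Compute d^2 = 8^2 = 64
Step 4: F = 0.5 * 8.854e-6 * 66311 * 4624 / 64
F = 21.21 uN


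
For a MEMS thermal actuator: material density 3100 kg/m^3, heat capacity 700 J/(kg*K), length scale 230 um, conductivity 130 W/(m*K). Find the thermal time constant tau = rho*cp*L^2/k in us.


Step 1: Convert L to m: L = 230e-6 m
Step 2: L^2 = (230e-6)^2 = 5.29e-08 m^2
Step 3: tau = 3100 * 700 * 5.29e-08 / 130 = 8.8302308e-04 s
Step 4: Convert to microseconds (multiply by 1e6).
tau = 883.023 us


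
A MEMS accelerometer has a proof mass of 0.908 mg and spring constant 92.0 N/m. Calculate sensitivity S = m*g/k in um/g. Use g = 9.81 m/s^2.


Step 1: Convert mass: m = 0.908 mg = 9.08e-07 kg
Step 2: S = m * g / k = 9.08e-07 * 9.81 / 92.0
Step 3: S = 9.68e-08 m/g
Step 4: Convert to um/g: S = 0.097 um/g


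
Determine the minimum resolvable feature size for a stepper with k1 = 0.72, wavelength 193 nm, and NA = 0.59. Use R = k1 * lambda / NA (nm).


Step 1: Identify values: k1 = 0.72, lambda = 193 nm, NA = 0.59
Step 2: R = k1 * lambda / NA
R = 0.72 * 193 / 0.59
R = 235.5 nm


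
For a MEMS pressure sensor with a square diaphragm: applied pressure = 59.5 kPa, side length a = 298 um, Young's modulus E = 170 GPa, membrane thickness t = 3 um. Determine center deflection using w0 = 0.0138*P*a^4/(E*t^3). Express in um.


Step 1: Convert pressure to compatible units (E is in GPa, so P in GPa).
P = 59.5 kPa = 59.5e-6 GPa
Step 2: Compute numerator: 0.0138 * P * a^4.
a^4 = 298^4 = 7886150416
numerator = 0.0138 * 59.5e-6 * 7886150416 = 6.475318e+03
Step 3: Compute denominator: E * t^3 = 170 * 3^3 = 4590
Step 4: w0 = numerator / denominator = 6.475318e+03 / 4590 = 1.4107 um


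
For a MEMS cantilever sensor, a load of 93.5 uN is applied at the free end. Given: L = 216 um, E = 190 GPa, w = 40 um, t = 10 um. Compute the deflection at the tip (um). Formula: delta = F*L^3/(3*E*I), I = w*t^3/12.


Step 1: Calculate the second moment of area.
I = w * t^3 / 12 = 40 * 10^3 / 12 = 3333.3333 um^4
Step 2: Convert E to consistent units (1 GPa = 1000 uN/um^2).
E = 190 GPa = 190000 uN/um^2
Step 3: Calculate tip deflection.
delta = F * L^3 / (3 * E * I)
delta = 93.5 * 216^3 / (3 * 190000 * 3333.3333)
delta = 0.4959 um


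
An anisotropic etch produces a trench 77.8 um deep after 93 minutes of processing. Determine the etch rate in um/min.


Step 1: Etch rate = depth / time
Step 2: rate = 77.8 / 93
rate = 0.837 um/min


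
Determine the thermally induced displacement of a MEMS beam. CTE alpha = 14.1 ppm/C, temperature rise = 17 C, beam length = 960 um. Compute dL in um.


Step 1: Convert CTE: alpha = 14.1 ppm/C = 14.1e-6 /C
Step 2: dL = 14.1e-6 * 17 * 960
dL = 0.2301 um


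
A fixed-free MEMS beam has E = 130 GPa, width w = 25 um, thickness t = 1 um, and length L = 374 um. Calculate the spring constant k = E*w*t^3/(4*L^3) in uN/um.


Step 1: Convert E to consistent units (1 GPa = 1000 uN/um^2).
E = 130 GPa = 130000 uN/um^2
Step 2: Compute t^3 = 1^3 = 1
Step 3: Compute L^3 = 374^3 = 52313624
Step 4: k = 130000 * 25 * 1 / (4 * 52313624)
k = 0.0155 uN/um


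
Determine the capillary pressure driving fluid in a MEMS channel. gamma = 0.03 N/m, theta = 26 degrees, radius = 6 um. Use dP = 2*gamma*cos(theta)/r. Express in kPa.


Step 1: cos(26 deg) = 0.8988
Step 2: Convert r to m: r = 6e-6 m
Step 3: dP = 2 * 0.03 * 0.8988 / 6e-6 = 8988.0 Pa
Step 4: Convert Pa to kPa (divide by 1000).
dP = 8.99 kPa


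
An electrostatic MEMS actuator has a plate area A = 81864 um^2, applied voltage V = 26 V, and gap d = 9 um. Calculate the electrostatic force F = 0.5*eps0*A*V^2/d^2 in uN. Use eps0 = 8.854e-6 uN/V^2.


Step 1: Identify parameters.
eps0 = 8.854e-6 uN/V^2, A = 81864 um^2, V = 26 V, d = 9 um
Step 2: Compute V^2 = 26^2 = 676
Step 3: Compute d^2 = 9^2 = 81
Step 4: F = 0.5 * 8.854e-6 * 81864 * 676 / 81
F = 3.025 uN


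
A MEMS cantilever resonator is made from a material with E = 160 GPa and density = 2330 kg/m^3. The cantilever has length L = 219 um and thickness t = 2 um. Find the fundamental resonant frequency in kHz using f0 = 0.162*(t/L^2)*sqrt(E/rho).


Step 1: Convert units to SI.
t_SI = 2e-6 m, L_SI = 219e-6 m
Step 2: Calculate sqrt(E/rho).
sqrt(160e9 / 2330) = 8286.71 m/s
Step 3: Compute f0.
f0 = 0.162 * 2e-6 / (219e-6)^2 * 8286.71 = 55980.8 Hz = 55.98 kHz


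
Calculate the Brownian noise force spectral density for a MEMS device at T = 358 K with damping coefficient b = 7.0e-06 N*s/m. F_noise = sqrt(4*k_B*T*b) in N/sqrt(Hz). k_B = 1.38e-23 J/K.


Step 1: Compute 4 * k_B * T * b
= 4 * 1.38e-23 * 358 * 7.0e-06
= 1.3833e-25 N^2/Hz
Step 2: F_noise = sqrt(1.3833e-25)
F_noise = 3.72e-13 N/sqrt(Hz)


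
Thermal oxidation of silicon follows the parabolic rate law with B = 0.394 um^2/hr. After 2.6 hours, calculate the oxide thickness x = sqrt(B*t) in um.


Step 1: Compute B*t = 0.394 * 2.6 = 1.0244
Step 2: x = sqrt(1.0244)
x = 1.012 um


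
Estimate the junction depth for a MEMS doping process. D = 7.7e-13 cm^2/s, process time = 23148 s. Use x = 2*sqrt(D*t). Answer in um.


Step 1: Compute D*t = 7.7e-13 * 23148 = 1.782396e-08 cm^2
Step 2: sqrt(D*t) = 1.3351e-04 cm
Step 3: x = 2 * 1.3351e-04 cm = 2.6702e-04 cm
Step 4: Convert to um (1 cm = 1e4 um): x = 2.67 um


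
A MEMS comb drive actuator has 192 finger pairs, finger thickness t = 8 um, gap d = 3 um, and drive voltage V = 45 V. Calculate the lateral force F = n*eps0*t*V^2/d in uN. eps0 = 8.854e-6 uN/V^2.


Step 1: Parameters: n=192, eps0=8.854e-6 uN/V^2, t=8 um, V=45 V, d=3 um
Step 2: V^2 = 2025
Step 3: F = 192 * 8.854e-6 * 8 * 2025 / 3
F = 9.18 uN


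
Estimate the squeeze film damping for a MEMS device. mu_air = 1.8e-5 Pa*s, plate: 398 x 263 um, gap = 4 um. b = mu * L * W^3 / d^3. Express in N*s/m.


Step 1: Convert to SI.
L = 398e-6 m, W = 263e-6 m, d = 4e-6 m
Step 2: W^3 = (263e-6)^3 = 1.82e-11 m^3
Step 3: d^3 = (4e-6)^3 = 6.40e-17 m^3
Step 4: b = 1.8e-5 * 398e-6 * 1.82e-11 / 6.40e-17
b = 2.04e-03 N*s/m


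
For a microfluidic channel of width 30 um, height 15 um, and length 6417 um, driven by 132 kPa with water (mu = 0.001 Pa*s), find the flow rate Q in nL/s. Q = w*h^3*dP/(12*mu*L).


Step 1: Convert all dimensions to SI (meters).
w = 30e-6 m, h = 15e-6 m, L = 6417e-6 m, dP = 132e3 Pa
Step 2: Q = w * h^3 * dP / (12 * mu * L)
Q = 30e-6 * (15e-6)^3 * 132e3 / (12 * 0.001 * 6417e-6) = 1.7356241e-10 m^3/s
Step 3: Convert Q from m^3/s to nL/s (1 m^3 = 1e12 nL, so multiply by 1e12).
Q = 173.562 nL/s


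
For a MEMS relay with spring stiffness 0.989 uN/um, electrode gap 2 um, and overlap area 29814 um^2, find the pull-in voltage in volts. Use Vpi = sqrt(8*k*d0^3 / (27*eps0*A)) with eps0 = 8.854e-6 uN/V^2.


Step 1: Compute numerator: 8 * k * d0^3 = 8 * 0.989 * 2^3 = 63.296
Step 2: Compute denominator: 27 * eps0 * A = 27 * 8.854e-6 * 29814 = 7.127275
Step 3: Vpi = sqrt(63.296 / 7.127275)
Vpi = 2.98 V


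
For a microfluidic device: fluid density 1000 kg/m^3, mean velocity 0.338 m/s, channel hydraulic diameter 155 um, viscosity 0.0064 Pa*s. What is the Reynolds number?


Step 1: Convert Dh to meters: Dh = 155e-6 m
Step 2: Re = rho * v * Dh / mu
Re = 1000 * 0.338 * 155e-6 / 0.0064
Re = 8.186


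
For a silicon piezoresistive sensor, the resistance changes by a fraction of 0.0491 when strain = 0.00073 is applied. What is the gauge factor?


Step 1: Identify values.
dR/R = 0.0491, strain = 0.00073
Step 2: GF = (dR/R) / strain = 0.0491 / 0.00073
GF = 67.3


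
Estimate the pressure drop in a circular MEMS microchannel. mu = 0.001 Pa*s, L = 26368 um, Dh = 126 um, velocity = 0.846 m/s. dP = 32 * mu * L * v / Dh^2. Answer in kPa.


Step 1: Convert to SI: L = 26368e-6 m, Dh = 126e-6 m
Step 2: dP = 32 * 0.001 * 26368e-6 * 0.846 / (126e-6)^2
Step 3: dP = 44963.12 Pa
Step 4: Convert to kPa: dP = 44.96 kPa


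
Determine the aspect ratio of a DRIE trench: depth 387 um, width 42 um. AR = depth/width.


Step 1: AR = depth / width
Step 2: AR = 387 / 42
AR = 9.2


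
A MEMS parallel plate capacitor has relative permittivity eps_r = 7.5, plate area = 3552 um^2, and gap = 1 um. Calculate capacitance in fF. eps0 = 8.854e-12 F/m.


Step 1: Convert area to m^2: A = 3552e-12 m^2
Step 2: Convert gap to m: d = 1e-6 m
Step 3: C = eps0 * eps_r * A / d
C = 8.854e-12 * 7.5 * 3552e-12 / 1e-6
Step 4: Convert to fF (multiply by 1e15).
C = 235.87 fF


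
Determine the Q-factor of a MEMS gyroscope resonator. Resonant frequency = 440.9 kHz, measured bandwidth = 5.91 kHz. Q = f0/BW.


Step 1: Q = f0 / bandwidth
Step 2: Q = 440.9 / 5.91
Q = 74.6


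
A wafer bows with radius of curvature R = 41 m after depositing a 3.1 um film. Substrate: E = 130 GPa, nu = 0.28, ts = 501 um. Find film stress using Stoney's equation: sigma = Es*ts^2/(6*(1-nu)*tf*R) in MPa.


Step 1: Compute numerator: Es * ts^2 = 130 * 501^2 = 32630130 (GPa*um^2)
Step 2: Compute denominator (R in um): 6*(1-nu)*tf*R = 6*0.72*3.1*41e6 = 549072000.0 (um^2)
Step 3: sigma (GPa) = 32630130 / 549072000.0 = 5.9428e-02 GPa
Step 4: Convert to MPa (x1000): sigma = 59.4 MPa


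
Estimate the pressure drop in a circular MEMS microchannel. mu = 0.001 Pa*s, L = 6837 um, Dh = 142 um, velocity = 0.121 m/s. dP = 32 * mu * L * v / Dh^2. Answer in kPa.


Step 1: Convert to SI: L = 6837e-6 m, Dh = 142e-6 m
Step 2: dP = 32 * 0.001 * 6837e-6 * 0.121 / (142e-6)^2
Step 3: dP = 1312.88 Pa
Step 4: Convert to kPa: dP = 1.31 kPa


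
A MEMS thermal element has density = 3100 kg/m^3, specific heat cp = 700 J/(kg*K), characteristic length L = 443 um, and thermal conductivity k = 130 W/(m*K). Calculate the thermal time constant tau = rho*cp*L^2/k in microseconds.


Step 1: Convert L to m: L = 443e-6 m
Step 2: L^2 = (443e-6)^2 = 1.96249e-07 m^2
Step 3: tau = 3100 * 700 * 1.96249e-07 / 130 = 3.27584869e-03 s
Step 4: Convert to microseconds (multiply by 1e6).
tau = 3275.849 us


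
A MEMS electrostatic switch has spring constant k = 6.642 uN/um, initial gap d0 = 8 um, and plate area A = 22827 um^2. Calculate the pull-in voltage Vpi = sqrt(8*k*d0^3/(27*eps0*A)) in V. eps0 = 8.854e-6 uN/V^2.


Step 1: Compute numerator: 8 * k * d0^3 = 8 * 6.642 * 8^3 = 27205.632
Step 2: Compute denominator: 27 * eps0 * A = 27 * 8.854e-6 * 22827 = 5.456977
Step 3: Vpi = sqrt(27205.632 / 5.456977)
Vpi = 70.61 V


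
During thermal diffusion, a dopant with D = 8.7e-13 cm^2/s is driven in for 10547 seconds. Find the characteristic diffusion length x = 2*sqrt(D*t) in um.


Step 1: Compute D*t = 8.7e-13 * 10547 = 9.17589e-09 cm^2
Step 2: sqrt(D*t) = 9.57909e-05 cm
Step 3: x = 2 * 9.57909e-05 cm = 1.915818e-04 cm
Step 4: Convert to um (1 cm = 1e4 um): x = 1.916 um


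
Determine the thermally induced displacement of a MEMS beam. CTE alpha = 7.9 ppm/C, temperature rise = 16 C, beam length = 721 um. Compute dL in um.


Step 1: Convert CTE: alpha = 7.9 ppm/C = 7.9e-6 /C
Step 2: dL = 7.9e-6 * 16 * 721
dL = 0.0911 um


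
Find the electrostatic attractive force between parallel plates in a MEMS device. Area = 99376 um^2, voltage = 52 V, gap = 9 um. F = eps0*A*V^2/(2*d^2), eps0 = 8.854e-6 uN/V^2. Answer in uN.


Step 1: Identify parameters.
eps0 = 8.854e-6 uN/V^2, A = 99376 um^2, V = 52 V, d = 9 um
Step 2: Compute V^2 = 52^2 = 2704
Step 3: Compute d^2 = 9^2 = 81
Step 4: F = 0.5 * 8.854e-6 * 99376 * 2704 / 81
F = 14.686 uN


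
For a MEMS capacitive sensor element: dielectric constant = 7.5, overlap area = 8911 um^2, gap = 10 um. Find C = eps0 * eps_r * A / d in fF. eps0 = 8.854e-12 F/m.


Step 1: Convert area to m^2: A = 8911e-12 m^2
Step 2: Convert gap to m: d = 10e-6 m
Step 3: C = eps0 * eps_r * A / d
C = 8.854e-12 * 7.5 * 8911e-12 / 10e-6
Step 4: Convert to fF (multiply by 1e15).
C = 59.17 fF


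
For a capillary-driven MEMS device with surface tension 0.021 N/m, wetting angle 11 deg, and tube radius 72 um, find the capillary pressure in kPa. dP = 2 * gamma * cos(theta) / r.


Step 1: cos(11 deg) = 0.9816
Step 2: Convert r to m: r = 72e-6 m
Step 3: dP = 2 * 0.021 * 0.9816 / 72e-6 = 572.6 Pa
Step 4: Convert Pa to kPa (divide by 1000).
dP = 0.57 kPa


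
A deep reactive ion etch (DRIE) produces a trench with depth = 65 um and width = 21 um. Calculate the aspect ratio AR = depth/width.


Step 1: AR = depth / width
Step 2: AR = 65 / 21
AR = 3.1


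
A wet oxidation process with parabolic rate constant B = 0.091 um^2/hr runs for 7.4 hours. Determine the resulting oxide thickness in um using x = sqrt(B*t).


Step 1: Compute B*t = 0.091 * 7.4 = 0.6734
Step 2: x = sqrt(0.6734)
x = 0.821 um


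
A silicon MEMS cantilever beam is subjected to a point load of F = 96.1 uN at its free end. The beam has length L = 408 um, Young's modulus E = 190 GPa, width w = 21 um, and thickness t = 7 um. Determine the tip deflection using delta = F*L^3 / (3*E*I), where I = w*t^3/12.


Step 1: Calculate the second moment of area.
I = w * t^3 / 12 = 21 * 7^3 / 12 = 600.25 um^4
Step 2: Convert E to consistent units (1 GPa = 1000 uN/um^2).
E = 190 GPa = 190000 uN/um^2
Step 3: Calculate tip deflection.
delta = F * L^3 / (3 * E * I)
delta = 96.1 * 408^3 / (3 * 190000 * 600.25)
delta = 19.0764 um


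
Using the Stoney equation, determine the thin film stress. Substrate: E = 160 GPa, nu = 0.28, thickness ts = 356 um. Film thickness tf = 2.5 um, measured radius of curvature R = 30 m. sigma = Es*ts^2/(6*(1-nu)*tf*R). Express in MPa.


Step 1: Compute numerator: Es * ts^2 = 160 * 356^2 = 20277760 (GPa*um^2)
Step 2: Compute denominator (R in um): 6*(1-nu)*tf*R = 6*0.72*2.5*30e6 = 324000000.0 (um^2)
Step 3: sigma (GPa) = 20277760 / 324000000.0 = 6.2586e-02 GPa
Step 4: Convert to MPa (x1000): sigma = 62.6 MPa


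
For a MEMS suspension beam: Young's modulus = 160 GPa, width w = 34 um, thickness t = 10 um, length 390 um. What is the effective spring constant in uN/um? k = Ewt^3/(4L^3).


Step 1: Convert E to consistent units (1 GPa = 1000 uN/um^2).
E = 160 GPa = 160000 uN/um^2
Step 2: Compute t^3 = 10^3 = 1000
Step 3: Compute L^3 = 390^3 = 59319000
Step 4: k = 160000 * 34 * 1000 / (4 * 59319000)
k = 22.9269 uN/um


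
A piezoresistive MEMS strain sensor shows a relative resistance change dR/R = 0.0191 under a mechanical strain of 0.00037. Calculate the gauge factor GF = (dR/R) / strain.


Step 1: Identify values.
dR/R = 0.0191, strain = 0.00037
Step 2: GF = (dR/R) / strain = 0.0191 / 0.00037
GF = 51.6


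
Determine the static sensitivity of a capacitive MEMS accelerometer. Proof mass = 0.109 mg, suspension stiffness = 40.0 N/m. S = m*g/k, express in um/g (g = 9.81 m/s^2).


Step 1: Convert mass: m = 0.109 mg = 1.09e-07 kg
Step 2: S = m * g / k = 1.09e-07 * 9.81 / 40.0
Step 3: S = 2.67e-08 m/g
Step 4: Convert to um/g: S = 0.027 um/g


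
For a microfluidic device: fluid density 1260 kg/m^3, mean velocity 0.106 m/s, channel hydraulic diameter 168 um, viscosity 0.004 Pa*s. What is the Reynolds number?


Step 1: Convert Dh to meters: Dh = 168e-6 m
Step 2: Re = rho * v * Dh / mu
Re = 1260 * 0.106 * 168e-6 / 0.004
Re = 5.61


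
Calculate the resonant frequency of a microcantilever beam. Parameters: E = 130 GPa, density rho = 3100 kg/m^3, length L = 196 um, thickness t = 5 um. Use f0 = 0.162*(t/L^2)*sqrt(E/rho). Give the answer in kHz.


Step 1: Convert units to SI.
t_SI = 5e-6 m, L_SI = 196e-6 m
Step 2: Calculate sqrt(E/rho).
sqrt(130e9 / 3100) = 6475.76 m/s
Step 3: Compute f0.
f0 = 0.162 * 5e-6 / (196e-6)^2 * 6475.76 = 136541.2 Hz = 136.54 kHz


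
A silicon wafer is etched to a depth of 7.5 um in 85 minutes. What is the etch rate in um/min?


Step 1: Etch rate = depth / time
Step 2: rate = 7.5 / 85
rate = 0.088 um/min


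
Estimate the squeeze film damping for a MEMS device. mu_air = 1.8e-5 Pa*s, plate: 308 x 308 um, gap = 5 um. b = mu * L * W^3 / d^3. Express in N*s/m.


Step 1: Convert to SI.
L = 308e-6 m, W = 308e-6 m, d = 5e-6 m
Step 2: W^3 = (308e-6)^3 = 2.92e-11 m^3
Step 3: d^3 = (5e-6)^3 = 1.25e-16 m^3
Step 4: b = 1.8e-5 * 308e-6 * 2.92e-11 / 1.25e-16
b = 1.30e-03 N*s/m


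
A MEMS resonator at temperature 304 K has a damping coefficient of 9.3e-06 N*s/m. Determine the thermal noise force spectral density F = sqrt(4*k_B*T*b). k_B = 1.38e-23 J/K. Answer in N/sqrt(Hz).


Step 1: Compute 4 * k_B * T * b
= 4 * 1.38e-23 * 304 * 9.3e-06
= 1.5606e-25 N^2/Hz
Step 2: F_noise = sqrt(1.5606e-25)
F_noise = 3.95e-13 N/sqrt(Hz)


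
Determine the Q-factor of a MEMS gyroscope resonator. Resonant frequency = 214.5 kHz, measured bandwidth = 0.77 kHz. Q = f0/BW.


Step 1: Q = f0 / bandwidth
Step 2: Q = 214.5 / 0.77
Q = 278.6


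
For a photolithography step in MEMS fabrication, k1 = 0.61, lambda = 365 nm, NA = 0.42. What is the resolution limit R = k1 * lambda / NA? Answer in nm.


Step 1: Identify values: k1 = 0.61, lambda = 365 nm, NA = 0.42
Step 2: R = k1 * lambda / NA
R = 0.61 * 365 / 0.42
R = 530.1 nm


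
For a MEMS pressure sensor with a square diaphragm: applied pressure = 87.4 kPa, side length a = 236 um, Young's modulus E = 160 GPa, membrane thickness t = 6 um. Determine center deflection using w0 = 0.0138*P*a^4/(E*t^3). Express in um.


Step 1: Convert pressure to compatible units (E is in GPa, so P in GPa).
P = 87.4 kPa = 87.4e-6 GPa
Step 2: Compute numerator: 0.0138 * P * a^4.
a^4 = 236^4 = 3102044416
numerator = 0.0138 * 87.4e-6 * 3102044416 = 3.74144e+03
Step 3: Compute denominator: E * t^3 = 160 * 6^3 = 34560
Step 4: w0 = numerator / denominator = 3.74144e+03 / 34560 = 0.1083 um


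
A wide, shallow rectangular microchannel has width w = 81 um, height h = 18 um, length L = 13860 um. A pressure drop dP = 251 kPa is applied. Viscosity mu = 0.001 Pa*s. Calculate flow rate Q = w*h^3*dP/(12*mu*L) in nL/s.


Step 1: Convert all dimensions to SI (meters).
w = 81e-6 m, h = 18e-6 m, L = 13860e-6 m, dP = 251e3 Pa
Step 2: Q = w * h^3 * dP / (12 * mu * L)
Q = 81e-6 * (18e-6)^3 * 251e3 / (12 * 0.001 * 13860e-6) = 7.1290519e-10 m^3/s
Step 3: Convert Q from m^3/s to nL/s (1 m^3 = 1e12 nL, so multiply by 1e12).
Q = 712.905 nL/s


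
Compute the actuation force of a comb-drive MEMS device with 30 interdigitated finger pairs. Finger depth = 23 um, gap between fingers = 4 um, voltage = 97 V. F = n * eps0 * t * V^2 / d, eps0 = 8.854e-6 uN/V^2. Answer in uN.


Step 1: Parameters: n=30, eps0=8.854e-6 uN/V^2, t=23 um, V=97 V, d=4 um
Step 2: V^2 = 9409
Step 3: F = 30 * 8.854e-6 * 23 * 9409 / 4
F = 14.371 uN


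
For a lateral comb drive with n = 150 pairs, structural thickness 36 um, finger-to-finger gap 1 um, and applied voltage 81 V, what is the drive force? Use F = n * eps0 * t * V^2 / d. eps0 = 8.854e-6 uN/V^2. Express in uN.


Step 1: Parameters: n=150, eps0=8.854e-6 uN/V^2, t=36 um, V=81 V, d=1 um
Step 2: V^2 = 6561
Step 3: F = 150 * 8.854e-6 * 36 * 6561 / 1
F = 313.692 uN


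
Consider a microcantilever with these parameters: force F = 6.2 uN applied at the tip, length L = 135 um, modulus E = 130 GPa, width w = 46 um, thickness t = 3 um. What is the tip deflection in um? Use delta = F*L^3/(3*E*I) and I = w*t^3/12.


Step 1: Calculate the second moment of area.
I = w * t^3 / 12 = 46 * 3^3 / 12 = 103.5 um^4
Step 2: Convert E to consistent units (1 GPa = 1000 uN/um^2).
E = 130 GPa = 130000 uN/um^2
Step 3: Calculate tip deflection.
delta = F * L^3 / (3 * E * I)
delta = 6.2 * 135^3 / (3 * 130000 * 103.5)
delta = 0.3779 um


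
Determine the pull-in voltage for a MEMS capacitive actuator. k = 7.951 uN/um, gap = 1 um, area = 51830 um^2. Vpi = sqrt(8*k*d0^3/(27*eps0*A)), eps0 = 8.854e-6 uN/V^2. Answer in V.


Step 1: Compute numerator: 8 * k * d0^3 = 8 * 7.951 * 1^3 = 63.608
Step 2: Compute denominator: 27 * eps0 * A = 27 * 8.854e-6 * 51830 = 12.390376
Step 3: Vpi = sqrt(63.608 / 12.390376)
Vpi = 2.27 V


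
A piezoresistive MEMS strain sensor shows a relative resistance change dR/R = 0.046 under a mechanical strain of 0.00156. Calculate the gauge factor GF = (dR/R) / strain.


Step 1: Identify values.
dR/R = 0.046, strain = 0.00156
Step 2: GF = (dR/R) / strain = 0.046 / 0.00156
GF = 29.5


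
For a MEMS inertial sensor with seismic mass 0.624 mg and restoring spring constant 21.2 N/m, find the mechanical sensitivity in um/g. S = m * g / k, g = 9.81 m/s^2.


Step 1: Convert mass: m = 0.624 mg = 6.24e-07 kg
Step 2: S = m * g / k = 6.24e-07 * 9.81 / 21.2
Step 3: S = 2.89e-07 m/g
Step 4: Convert to um/g: S = 0.289 um/g


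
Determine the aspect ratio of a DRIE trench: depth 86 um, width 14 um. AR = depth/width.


Step 1: AR = depth / width
Step 2: AR = 86 / 14
AR = 6.1


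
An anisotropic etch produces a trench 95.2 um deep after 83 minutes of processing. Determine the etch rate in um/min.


Step 1: Etch rate = depth / time
Step 2: rate = 95.2 / 83
rate = 1.147 um/min


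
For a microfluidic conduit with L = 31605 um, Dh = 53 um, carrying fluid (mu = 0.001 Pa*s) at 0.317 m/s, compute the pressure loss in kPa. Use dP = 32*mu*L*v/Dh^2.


Step 1: Convert to SI: L = 31605e-6 m, Dh = 53e-6 m
Step 2: dP = 32 * 0.001 * 31605e-6 * 0.317 / (53e-6)^2
Step 3: dP = 114133.54 Pa
Step 4: Convert to kPa: dP = 114.13 kPa


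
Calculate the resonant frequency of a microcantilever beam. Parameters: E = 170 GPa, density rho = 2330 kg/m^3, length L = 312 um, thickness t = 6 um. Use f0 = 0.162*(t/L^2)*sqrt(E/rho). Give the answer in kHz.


Step 1: Convert units to SI.
t_SI = 6e-6 m, L_SI = 312e-6 m
Step 2: Calculate sqrt(E/rho).
sqrt(170e9 / 2330) = 8541.74 m/s
Step 3: Compute f0.
f0 = 0.162 * 6e-6 / (312e-6)^2 * 8541.74 = 85291.0 Hz = 85.29 kHz


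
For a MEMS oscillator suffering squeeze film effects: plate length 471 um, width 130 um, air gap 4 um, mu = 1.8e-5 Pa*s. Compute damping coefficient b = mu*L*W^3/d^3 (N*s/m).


Step 1: Convert to SI.
L = 471e-6 m, W = 130e-6 m, d = 4e-6 m
Step 2: W^3 = (130e-6)^3 = 2.20e-12 m^3
Step 3: d^3 = (4e-6)^3 = 6.40e-17 m^3
Step 4: b = 1.8e-5 * 471e-6 * 2.20e-12 / 6.40e-17
b = 2.91e-04 N*s/m


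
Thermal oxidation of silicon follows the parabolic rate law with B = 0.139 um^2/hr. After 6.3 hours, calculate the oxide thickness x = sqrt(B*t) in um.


Step 1: Compute B*t = 0.139 * 6.3 = 0.8757
Step 2: x = sqrt(0.8757)
x = 0.936 um


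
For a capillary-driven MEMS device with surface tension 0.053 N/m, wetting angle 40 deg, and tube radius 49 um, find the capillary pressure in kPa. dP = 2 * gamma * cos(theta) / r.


Step 1: cos(40 deg) = 0.766
Step 2: Convert r to m: r = 49e-6 m
Step 3: dP = 2 * 0.053 * 0.766 / 49e-6 = 1657.1 Pa
Step 4: Convert Pa to kPa (divide by 1000).
dP = 1.66 kPa


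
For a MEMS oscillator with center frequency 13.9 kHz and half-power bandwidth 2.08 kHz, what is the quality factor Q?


Step 1: Q = f0 / bandwidth
Step 2: Q = 13.9 / 2.08
Q = 6.7


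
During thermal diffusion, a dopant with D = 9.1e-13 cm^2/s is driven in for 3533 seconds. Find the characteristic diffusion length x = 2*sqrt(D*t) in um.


Step 1: Compute D*t = 9.1e-13 * 3533 = 3.21503e-09 cm^2
Step 2: sqrt(D*t) = 5.67012e-05 cm
Step 3: x = 2 * 5.67012e-05 cm = 1.134024e-04 cm
Step 4: Convert to um (1 cm = 1e4 um): x = 1.134 um


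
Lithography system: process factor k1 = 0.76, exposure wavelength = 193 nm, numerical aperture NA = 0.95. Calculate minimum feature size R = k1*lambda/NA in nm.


Step 1: Identify values: k1 = 0.76, lambda = 193 nm, NA = 0.95
Step 2: R = k1 * lambda / NA
R = 0.76 * 193 / 0.95
R = 154.4 nm


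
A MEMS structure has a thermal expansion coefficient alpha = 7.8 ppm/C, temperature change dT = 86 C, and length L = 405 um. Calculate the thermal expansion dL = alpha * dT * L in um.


Step 1: Convert CTE: alpha = 7.8 ppm/C = 7.8e-6 /C
Step 2: dL = 7.8e-6 * 86 * 405
dL = 0.2717 um


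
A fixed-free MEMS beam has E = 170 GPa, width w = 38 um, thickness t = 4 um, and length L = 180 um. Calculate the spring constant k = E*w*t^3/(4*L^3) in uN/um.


Step 1: Convert E to consistent units (1 GPa = 1000 uN/um^2).
E = 170 GPa = 170000 uN/um^2
Step 2: Compute t^3 = 4^3 = 64
Step 3: Compute L^3 = 180^3 = 5832000
Step 4: k = 170000 * 38 * 64 / (4 * 5832000)
k = 17.7229 uN/um
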